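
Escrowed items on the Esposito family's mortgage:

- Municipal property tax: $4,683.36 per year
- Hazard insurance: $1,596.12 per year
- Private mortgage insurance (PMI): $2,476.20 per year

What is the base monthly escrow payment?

Municipal property tax — $4,683.36 annually
Hazard insurance — $1,596.12 annually
Private mortgage insurance (PMI) — $2,476.20 annually
Combined annual = $8,755.68
Base monthly escrow = $8,755.68 ÷ 12 = $729.64

$729.64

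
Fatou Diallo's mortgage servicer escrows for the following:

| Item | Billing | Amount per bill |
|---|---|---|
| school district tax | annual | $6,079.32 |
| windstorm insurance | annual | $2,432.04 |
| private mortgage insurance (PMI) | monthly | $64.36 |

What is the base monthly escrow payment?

$773.64

School district tax — $6,079.32
Windstorm insurance — $2,432.04
Private mortgage insurance (PMI) — $64.36 × 12 = $772.32
Annual escrow total = $6,079.32 + $2,432.04 + $772.32 = $9,283.68
Per month = $9,283.68 ÷ 12 = $773.64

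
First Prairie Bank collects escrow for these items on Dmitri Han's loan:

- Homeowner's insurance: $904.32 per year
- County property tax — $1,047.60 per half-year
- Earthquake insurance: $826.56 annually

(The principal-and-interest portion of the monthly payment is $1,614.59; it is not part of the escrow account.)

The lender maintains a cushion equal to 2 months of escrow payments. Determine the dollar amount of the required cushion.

Homeowner's insurance — $904.32 per year
County property tax — $1,047.60 × 2 = $2,095.20 per year
Earthquake insurance — $826.56 per year
Total per year = $904.32 + $2,095.20 + $826.56 = $3,826.08
Per month = $3,826.08 / 12 = $318.84
Required cushion = 2 × $318.84 = $637.68

$637.68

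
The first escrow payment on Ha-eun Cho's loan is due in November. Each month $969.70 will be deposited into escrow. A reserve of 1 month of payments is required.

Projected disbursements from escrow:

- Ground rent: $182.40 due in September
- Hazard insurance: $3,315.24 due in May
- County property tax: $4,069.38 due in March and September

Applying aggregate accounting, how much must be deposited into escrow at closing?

$1,939.40

Cushion = 1 × $969.70 = $969.70
Trial balance (start $0, +$969.70 each month, − disbursements):
  Nov: +$969.70 → $969.70
  Dec: +$969.70 → $1,939.40
  Jan: +$969.70 → $2,909.10
  Feb: +$969.70 → $3,878.80
  Mar: +$969.70 − $4,069.38 → $779.12
  Apr: +$969.70 → $1,748.82
  May: +$969.70 − $3,315.24 → -$596.72
  Jun: +$969.70 → $372.98
  Jul: +$969.70 → $1,342.68
  Aug: +$969.70 → $2,312.38
  Sep: +$969.70 − $4,251.78 → -$969.70
  Oct: +$969.70 → $0.00
Lowest trial balance = -$969.70 (Sep)
Initial deposit = cushion − low point = $969.70 − (-$969.70) = $1,939.40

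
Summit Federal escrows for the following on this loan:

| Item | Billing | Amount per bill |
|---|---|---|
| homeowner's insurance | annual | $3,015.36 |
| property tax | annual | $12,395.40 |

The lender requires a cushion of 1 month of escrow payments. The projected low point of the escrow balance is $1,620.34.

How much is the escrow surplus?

$336.11

Homeowner's insurance: $3,015.36
Property tax: $12,395.40
Yearly total = $15,410.76
Monthly escrow = $15,410.76 ÷ 12 = $1,284.23
Required cushion = 1 × $1,284.23 = $1,284.23
Excess over cushion: $1,620.34 − $1,284.23 = $336.11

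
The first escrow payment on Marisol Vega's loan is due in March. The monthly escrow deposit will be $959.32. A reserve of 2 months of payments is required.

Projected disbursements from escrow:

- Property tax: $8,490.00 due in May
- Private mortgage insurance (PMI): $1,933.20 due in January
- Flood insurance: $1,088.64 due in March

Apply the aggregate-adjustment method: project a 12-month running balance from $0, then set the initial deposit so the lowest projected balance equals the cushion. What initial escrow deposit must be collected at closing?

$8,619.32

Cushion = 2 × $959.32 = $1,918.64
Trial balance (start $0, +$959.32 each month, − disbursements):
  Mar: +$959.32 − $1,088.64 → -$129.32
  Apr: +$959.32 → $830.00
  May: +$959.32 − $8,490.00 → -$6,700.68
  Jun: +$959.32 → -$5,741.36
  Jul: +$959.32 → -$4,782.04
  Aug: +$959.32 → -$3,822.72
  Sep: +$959.32 → -$2,863.40
  Oct: +$959.32 → -$1,904.08
  Nov: +$959.32 → -$944.76
  Dec: +$959.32 → $14.56
  Jan: +$959.32 − $1,933.20 → -$959.32
  Feb: +$959.32 → $0.00
Lowest trial balance = -$6,700.68 (May)
Initial deposit = cushion − low point = $1,918.64 − (-$6,700.68) = $8,619.32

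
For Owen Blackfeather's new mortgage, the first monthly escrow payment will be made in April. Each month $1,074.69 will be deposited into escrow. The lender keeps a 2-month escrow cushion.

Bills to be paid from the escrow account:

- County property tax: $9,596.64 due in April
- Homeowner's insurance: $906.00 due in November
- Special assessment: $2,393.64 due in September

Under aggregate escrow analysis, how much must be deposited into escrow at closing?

$10,671.33

Cushion = 2 × $1,074.69 = $2,149.38
Trial balance (start $0, +$1,074.69 each month, − disbursements):
  Apr: +$1,074.69 − $9,596.64 → -$8,521.95
  May: +$1,074.69 → -$7,447.26
  Jun: +$1,074.69 → -$6,372.57
  Jul: +$1,074.69 → -$5,297.88
  Aug: +$1,074.69 → -$4,223.19
  Sep: +$1,074.69 − $2,393.64 → -$5,542.14
  Oct: +$1,074.69 → -$4,467.45
  Nov: +$1,074.69 − $906.00 → -$4,298.76
  Dec: +$1,074.69 → -$3,224.07
  Jan: +$1,074.69 → -$2,149.38
  Feb: +$1,074.69 → -$1,074.69
  Mar: +$1,074.69 → $0.00
Lowest trial balance = -$8,521.95 (Apr)
Initial deposit = cushion − low point = $2,149.38 − (-$8,521.95) = $10,671.33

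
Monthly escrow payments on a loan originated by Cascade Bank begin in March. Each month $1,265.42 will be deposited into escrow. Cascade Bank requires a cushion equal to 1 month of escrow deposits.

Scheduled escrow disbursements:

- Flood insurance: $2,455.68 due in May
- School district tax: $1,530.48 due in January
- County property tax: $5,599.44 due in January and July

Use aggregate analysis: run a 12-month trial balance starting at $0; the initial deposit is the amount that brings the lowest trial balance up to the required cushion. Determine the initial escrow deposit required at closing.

$2,993.44

Cushion = 1 × $1,265.42 = $1,265.42
Trial balance (start $0, +$1,265.42 each month, − disbursements):
  Mar: +$1,265.42 → $1,265.42
  Apr: +$1,265.42 → $2,530.84
  May: +$1,265.42 − $2,455.68 → $1,340.58
  Jun: +$1,265.42 → $2,606.00
  Jul: +$1,265.42 − $5,599.44 → -$1,728.02
  Aug: +$1,265.42 → -$462.60
  Sep: +$1,265.42 → $802.82
  Oct: +$1,265.42 → $2,068.24
  Nov: +$1,265.42 → $3,333.66
  Dec: +$1,265.42 → $4,599.08
  Jan: +$1,265.42 − $7,129.92 → -$1,265.42
  Feb: +$1,265.42 → $0.00
Lowest trial balance = -$1,728.02 (Jul)
Initial deposit = cushion − low point = $1,265.42 − (-$1,728.02) = $2,993.44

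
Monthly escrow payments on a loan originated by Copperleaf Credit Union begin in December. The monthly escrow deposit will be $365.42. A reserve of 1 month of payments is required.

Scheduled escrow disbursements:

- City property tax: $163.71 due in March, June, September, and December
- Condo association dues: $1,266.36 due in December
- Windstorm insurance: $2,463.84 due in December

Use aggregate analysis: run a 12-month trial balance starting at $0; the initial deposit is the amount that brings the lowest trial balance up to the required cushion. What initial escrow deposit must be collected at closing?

Cushion = 1 × $365.42 = $365.42
Trial balance (start $0, +$365.42 each month, − disbursements):
  Dec: +$365.42 − $3,893.91 → -$3,528.49
  Jan: +$365.42 → -$3,163.07
  Feb: +$365.42 → -$2,797.65
  Mar: +$365.42 − $163.71 → -$2,595.94
  Apr: +$365.42 → -$2,230.52
  May: +$365.42 → -$1,865.10
  Jun: +$365.42 − $163.71 → -$1,663.39
  Jul: +$365.42 → -$1,297.97
  Aug: +$365.42 → -$932.55
  Sep: +$365.42 − $163.71 → -$730.84
  Oct: +$365.42 → -$365.42
  Nov: +$365.42 → $0.00
Lowest trial balance = -$3,528.49 (Dec)
Initial deposit = cushion − low point = $365.42 − (-$3,528.49) = $3,893.91

$3,893.91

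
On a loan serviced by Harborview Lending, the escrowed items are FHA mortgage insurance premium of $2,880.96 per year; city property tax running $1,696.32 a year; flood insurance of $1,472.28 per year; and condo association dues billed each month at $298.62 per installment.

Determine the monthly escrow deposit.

$802.75

FHA mortgage insurance premium = $2,880.96 per year
City property tax = $1,696.32 per year
Flood insurance = $1,472.28 per year
Condo association dues = $298.62 × 12 = $3,583.44 per year
Combined annual = $2,880.96 + $1,696.32 + $1,472.28 + $3,583.44 = $9,633.00
Monthly escrow = $9,633.00 / 12 = $802.75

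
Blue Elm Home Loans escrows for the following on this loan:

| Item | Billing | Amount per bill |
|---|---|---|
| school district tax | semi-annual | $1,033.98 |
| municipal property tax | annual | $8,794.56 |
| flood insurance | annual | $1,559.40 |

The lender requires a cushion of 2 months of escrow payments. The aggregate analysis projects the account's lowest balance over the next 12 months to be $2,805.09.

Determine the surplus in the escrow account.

$734.77

School district tax: $1,033.98 × 2 = $2,067.96 per year
Municipal property tax: $8,794.56 per year
Flood insurance: $1,559.40 per year
Total per year = $2,067.96 + $8,794.56 + $1,559.40 = $12,421.92
Base monthly escrow = $12,421.92 / 12 = $1,035.16
Cushion = 2 × $1,035.16 = $2,070.32
Surplus = $2,805.09 − $2,070.32 = $734.77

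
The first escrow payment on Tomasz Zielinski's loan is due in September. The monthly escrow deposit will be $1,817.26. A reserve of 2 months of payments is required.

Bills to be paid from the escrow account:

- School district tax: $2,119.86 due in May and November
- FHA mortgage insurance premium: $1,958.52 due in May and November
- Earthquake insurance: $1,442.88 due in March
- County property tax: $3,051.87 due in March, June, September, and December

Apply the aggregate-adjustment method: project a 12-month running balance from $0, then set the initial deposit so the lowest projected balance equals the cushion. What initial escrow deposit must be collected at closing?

Cushion = 2 × $1,817.26 = $3,634.52
Trial balance (start $0, +$1,817.26 each month, − disbursements):
  Sep: +$1,817.26 − $3,051.87 → -$1,234.61
  Oct: +$1,817.26 → $582.65
  Nov: +$1,817.26 − $4,078.38 → -$1,678.47
  Dec: +$1,817.26 − $3,051.87 → -$2,913.08
  Jan: +$1,817.26 → -$1,095.82
  Feb: +$1,817.26 → $721.44
  Mar: +$1,817.26 − $4,494.75 → -$1,956.05
  Apr: +$1,817.26 → -$138.79
  May: +$1,817.26 − $4,078.38 → -$2,399.91
  Jun: +$1,817.26 − $3,051.87 → -$3,634.52
  Jul: +$1,817.26 → -$1,817.26
  Aug: +$1,817.26 → $0.00
Lowest trial balance = -$3,634.52 (Jun)
Initial deposit = cushion − low point = $3,634.52 − (-$3,634.52) = $7,269.04

$7,269.04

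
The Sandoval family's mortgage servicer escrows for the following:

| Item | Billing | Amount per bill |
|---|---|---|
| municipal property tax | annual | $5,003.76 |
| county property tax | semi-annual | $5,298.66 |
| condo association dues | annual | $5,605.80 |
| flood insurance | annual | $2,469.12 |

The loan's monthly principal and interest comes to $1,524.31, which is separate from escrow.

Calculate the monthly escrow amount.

Municipal property tax — $5,003.76/yr
County property tax — $5,298.66 × 2 = $10,597.32/yr
Condo association dues — $5,605.80/yr
Flood insurance — $2,469.12/yr
Combined annual = $5,003.76 + $10,597.32 + $5,605.80 + $2,469.12 = $23,676.00
Base monthly escrow = $23,676.00 / 12 = $1,973.00

$1,973.00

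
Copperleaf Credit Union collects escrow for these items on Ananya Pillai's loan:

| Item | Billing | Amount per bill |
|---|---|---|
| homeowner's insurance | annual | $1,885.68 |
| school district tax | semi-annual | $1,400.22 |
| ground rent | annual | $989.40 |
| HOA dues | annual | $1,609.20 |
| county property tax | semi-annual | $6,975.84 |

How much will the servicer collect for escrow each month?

Homeowner's insurance — $1,885.68
School district tax — $1,400.22 × 2 = $2,800.44
Ground rent — $989.40
HOA dues — $1,609.20
County property tax — $6,975.84 × 2 = $13,951.68
Total per year = $21,236.40
Monthly escrow = $21,236.40 ÷ 12 = $1,769.70

$1,769.70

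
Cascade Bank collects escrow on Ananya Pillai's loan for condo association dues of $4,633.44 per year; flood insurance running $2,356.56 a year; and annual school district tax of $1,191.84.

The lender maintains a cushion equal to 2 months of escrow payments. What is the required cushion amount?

Condo association dues: $4,633.44 per year
Flood insurance: $2,356.56 per year
School district tax: $1,191.84 per year
Combined annual = $4,633.44 + $2,356.56 + $1,191.84 = $8,181.84
Monthly = $8,181.84 / 12 = $681.82
Cushion = 2 × $681.82 = $1,363.64

$1,363.64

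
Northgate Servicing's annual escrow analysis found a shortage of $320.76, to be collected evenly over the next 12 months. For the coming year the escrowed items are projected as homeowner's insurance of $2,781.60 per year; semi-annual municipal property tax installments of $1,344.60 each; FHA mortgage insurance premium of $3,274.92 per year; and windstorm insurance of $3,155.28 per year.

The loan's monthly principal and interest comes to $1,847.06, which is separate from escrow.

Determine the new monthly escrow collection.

Homeowner's insurance = $2,781.60 per year
Municipal property tax = $1,344.60 × 2 = $2,689.20 per year
FHA mortgage insurance premium = $3,274.92 per year
Windstorm insurance = $3,155.28 per year
Total per year = $11,901.00
Base monthly escrow = $11,901.00 / 12 = $991.75
Shortage per month = $320.76 / 12 = $26.73
New monthly escrow = $991.75 + $26.73 = $1,018.48

$1,018.48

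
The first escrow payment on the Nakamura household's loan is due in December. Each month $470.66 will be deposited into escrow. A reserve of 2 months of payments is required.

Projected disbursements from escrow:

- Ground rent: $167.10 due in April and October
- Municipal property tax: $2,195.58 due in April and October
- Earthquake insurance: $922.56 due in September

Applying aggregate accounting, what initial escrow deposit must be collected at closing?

$1,411.98

Cushion = 2 × $470.66 = $941.32
Trial balance (start $0, +$470.66 each month, − disbursements):
  Dec: +$470.66 → $470.66
  Jan: +$470.66 → $941.32
  Feb: +$470.66 → $1,411.98
  Mar: +$470.66 → $1,882.64
  Apr: +$470.66 − $2,362.68 → -$9.38
  May: +$470.66 → $461.28
  Jun: +$470.66 → $931.94
  Jul: +$470.66 → $1,402.60
  Aug: +$470.66 → $1,873.26
  Sep: +$470.66 − $922.56 → $1,421.36
  Oct: +$470.66 − $2,362.68 → -$470.66
  Nov: +$470.66 → $0.00
Lowest trial balance = -$470.66 (Oct)
Initial deposit = cushion − low point = $941.32 − (-$470.66) = $1,411.98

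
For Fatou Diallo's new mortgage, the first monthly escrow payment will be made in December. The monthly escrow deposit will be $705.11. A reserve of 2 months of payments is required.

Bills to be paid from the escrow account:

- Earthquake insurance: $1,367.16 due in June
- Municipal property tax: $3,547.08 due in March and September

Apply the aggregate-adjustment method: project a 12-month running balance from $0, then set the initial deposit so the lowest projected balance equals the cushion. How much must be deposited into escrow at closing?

Cushion = 2 × $705.11 = $1,410.22
Trial balance (start $0, +$705.11 each month, − disbursements):
  Dec: +$705.11 → $705.11
  Jan: +$705.11 → $1,410.22
  Feb: +$705.11 → $2,115.33
  Mar: +$705.11 − $3,547.08 → -$726.64
  Apr: +$705.11 → -$21.53
  May: +$705.11 → $683.58
  Jun: +$705.11 − $1,367.16 → $21.53
  Jul: +$705.11 → $726.64
  Aug: +$705.11 → $1,431.75
  Sep: +$705.11 − $3,547.08 → -$1,410.22
  Oct: +$705.11 → -$705.11
  Nov: +$705.11 → $0.00
Lowest trial balance = -$1,410.22 (Sep)
Initial deposit = cushion − low point = $1,410.22 − (-$1,410.22) = $2,820.44

$2,820.44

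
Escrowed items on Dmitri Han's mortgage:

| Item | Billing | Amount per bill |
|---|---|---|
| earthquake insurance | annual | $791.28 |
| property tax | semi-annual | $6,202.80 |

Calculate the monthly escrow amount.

Earthquake insurance = $791.28/yr
Property tax = $6,202.80 × 2 = $12,405.60/yr
Combined annual = $791.28 + $12,405.60 = $13,196.88
Per month = $13,196.88 / 12 = $1,099.74

$1,099.74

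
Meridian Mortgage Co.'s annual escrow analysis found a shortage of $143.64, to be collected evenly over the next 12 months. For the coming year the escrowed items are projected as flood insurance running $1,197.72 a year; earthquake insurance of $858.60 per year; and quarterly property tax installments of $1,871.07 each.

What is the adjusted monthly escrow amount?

$807.02

Flood insurance = $1,197.72/yr
Earthquake insurance = $858.60/yr
Property tax = $1,871.07 × 4 = $7,484.28/yr
Annual escrow total = $9,540.60
Base monthly escrow = $9,540.60 ÷ 12 = $795.05
Shortage spread = $143.64 / 12 = $11.97/mo
New monthly escrow = $795.05 + $11.97 = $807.02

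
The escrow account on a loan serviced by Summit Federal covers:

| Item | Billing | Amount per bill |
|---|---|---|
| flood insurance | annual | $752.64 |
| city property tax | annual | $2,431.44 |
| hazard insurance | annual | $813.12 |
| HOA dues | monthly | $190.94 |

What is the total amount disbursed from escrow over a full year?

Flood insurance — $752.64/yr
City property tax — $2,431.44/yr
Hazard insurance — $813.12/yr
HOA dues — $190.94 × 12 = $2,291.28/yr
Yearly total = $6,288.48

$6,288.48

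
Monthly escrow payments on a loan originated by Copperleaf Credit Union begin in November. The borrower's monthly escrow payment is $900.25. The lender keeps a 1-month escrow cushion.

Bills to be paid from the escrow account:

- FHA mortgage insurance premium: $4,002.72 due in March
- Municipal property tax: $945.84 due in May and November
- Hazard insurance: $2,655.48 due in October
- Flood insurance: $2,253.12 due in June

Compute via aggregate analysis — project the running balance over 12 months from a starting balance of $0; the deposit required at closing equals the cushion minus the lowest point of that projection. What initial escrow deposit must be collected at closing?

Cushion = 1 × $900.25 = $900.25
Trial balance (start $0, +$900.25 each month, − disbursements):
  Nov: +$900.25 − $945.84 → -$45.59
  Dec: +$900.25 → $854.66
  Jan: +$900.25 → $1,754.91
  Feb: +$900.25 → $2,655.16
  Mar: +$900.25 − $4,002.72 → -$447.31
  Apr: +$900.25 → $452.94
  May: +$900.25 − $945.84 → $407.35
  Jun: +$900.25 − $2,253.12 → -$945.52
  Jul: +$900.25 → -$45.27
  Aug: +$900.25 → $854.98
  Sep: +$900.25 → $1,755.23
  Oct: +$900.25 − $2,655.48 → $0.00
Lowest trial balance = -$945.52 (Jun)
Initial deposit = cushion − low point = $900.25 − (-$945.52) = $1,845.77

$1,845.77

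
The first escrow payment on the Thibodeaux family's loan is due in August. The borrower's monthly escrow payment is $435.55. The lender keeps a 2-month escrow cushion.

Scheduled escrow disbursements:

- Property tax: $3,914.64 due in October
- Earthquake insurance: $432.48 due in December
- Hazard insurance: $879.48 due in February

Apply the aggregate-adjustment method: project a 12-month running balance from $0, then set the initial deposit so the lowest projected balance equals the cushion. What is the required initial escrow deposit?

$3,479.09

Cushion = 2 × $435.55 = $871.10
Trial balance (start $0, +$435.55 each month, − disbursements):
  Aug: +$435.55 → $435.55
  Sep: +$435.55 → $871.10
  Oct: +$435.55 − $3,914.64 → -$2,607.99
  Nov: +$435.55 → -$2,172.44
  Dec: +$435.55 − $432.48 → -$2,169.37
  Jan: +$435.55 → -$1,733.82
  Feb: +$435.55 − $879.48 → -$2,177.75
  Mar: +$435.55 → -$1,742.20
  Apr: +$435.55 → -$1,306.65
  May: +$435.55 → -$871.10
  Jun: +$435.55 → -$435.55
  Jul: +$435.55 → $0.00
Lowest trial balance = -$2,607.99 (Oct)
Initial deposit = cushion − low point = $871.10 − (-$2,607.99) = $3,479.09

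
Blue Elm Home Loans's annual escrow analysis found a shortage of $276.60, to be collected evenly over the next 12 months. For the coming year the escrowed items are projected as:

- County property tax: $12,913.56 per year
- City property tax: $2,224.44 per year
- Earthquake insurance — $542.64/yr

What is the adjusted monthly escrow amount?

$1,329.77

County property tax: $12,913.56 per year
City property tax: $2,224.44 per year
Earthquake insurance: $542.64 per year
Annual escrow total = $12,913.56 + $2,224.44 + $542.64 = $15,680.64
Per month = $15,680.64 / 12 = $1,306.72
Shortage per month = $276.60 ÷ 12 = $23.05
Adjusted monthly = $1,306.72 + $23.05 = $1,329.77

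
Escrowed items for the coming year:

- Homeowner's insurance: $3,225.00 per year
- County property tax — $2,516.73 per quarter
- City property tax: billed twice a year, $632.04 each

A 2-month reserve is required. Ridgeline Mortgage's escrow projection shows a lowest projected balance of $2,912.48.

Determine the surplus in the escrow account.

$486.48

Homeowner's insurance — $3,225.00/yr
County property tax — $2,516.73 × 4 = $10,066.92/yr
City property tax — $632.04 × 2 = $1,264.08/yr
Total per year = $3,225.00 + $10,066.92 + $1,264.08 = $14,556.00
Monthly = $14,556.00 / 12 = $1,213.00
Required reserve = 2 × $1,213.00 = $2,426.00
Surplus = $2,912.48 − $2,426.00 = $486.48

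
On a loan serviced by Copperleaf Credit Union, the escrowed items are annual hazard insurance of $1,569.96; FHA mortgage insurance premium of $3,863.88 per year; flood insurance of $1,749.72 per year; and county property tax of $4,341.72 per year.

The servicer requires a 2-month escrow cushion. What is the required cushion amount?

Hazard insurance: $1,569.96 annually
FHA mortgage insurance premium: $3,863.88 annually
Flood insurance: $1,749.72 annually
County property tax: $4,341.72 annually
Total per year = $11,525.28
Monthly = $11,525.28 / 12 = $960.44
Cushion = 2 × $960.44 = $1,920.88

$1,920.88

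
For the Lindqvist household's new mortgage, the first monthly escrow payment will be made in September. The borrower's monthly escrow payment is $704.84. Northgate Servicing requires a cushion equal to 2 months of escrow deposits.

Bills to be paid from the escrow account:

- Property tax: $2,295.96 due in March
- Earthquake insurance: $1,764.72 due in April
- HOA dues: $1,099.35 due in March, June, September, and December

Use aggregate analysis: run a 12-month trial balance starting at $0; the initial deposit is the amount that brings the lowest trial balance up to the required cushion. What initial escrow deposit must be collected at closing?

$3,129.69

Cushion = 2 × $704.84 = $1,409.68
Trial balance (start $0, +$704.84 each month, − disbursements):
  Sep: +$704.84 − $1,099.35 → -$394.51
  Oct: +$704.84 → $310.33
  Nov: +$704.84 → $1,015.17
  Dec: +$704.84 − $1,099.35 → $620.66
  Jan: +$704.84 → $1,325.50
  Feb: +$704.84 → $2,030.34
  Mar: +$704.84 − $3,395.31 → -$660.13
  Apr: +$704.84 − $1,764.72 → -$1,720.01
  May: +$704.84 → -$1,015.17
  Jun: +$704.84 − $1,099.35 → -$1,409.68
  Jul: +$704.84 → -$704.84
  Aug: +$704.84 → $0.00
Lowest trial balance = -$1,720.01 (Apr)
Initial deposit = cushion − low point = $1,409.68 − (-$1,720.01) = $3,129.69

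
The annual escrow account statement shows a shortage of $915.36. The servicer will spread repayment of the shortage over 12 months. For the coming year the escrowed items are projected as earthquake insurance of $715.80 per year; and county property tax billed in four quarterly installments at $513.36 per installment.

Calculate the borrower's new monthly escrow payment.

Earthquake insurance — $715.80/yr
County property tax — $513.36 × 4 = $2,053.44/yr
Yearly total = $715.80 + $2,053.44 = $2,769.24
Per month = $2,769.24 / 12 = $230.77
Shortage spread = $915.36 ÷ 12 = $76.28/mo
Adjusted monthly = $230.77 + $76.28 = $307.05

$307.05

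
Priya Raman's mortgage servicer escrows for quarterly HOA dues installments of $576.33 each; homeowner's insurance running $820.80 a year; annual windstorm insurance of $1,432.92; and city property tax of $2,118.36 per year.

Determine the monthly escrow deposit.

$556.45

HOA dues = $576.33 × 4 = $2,305.32/yr
Homeowner's insurance = $820.80/yr
Windstorm insurance = $1,432.92/yr
City property tax = $2,118.36/yr
Annual escrow total = $6,677.40
Per month = $6,677.40 ÷ 12 = $556.45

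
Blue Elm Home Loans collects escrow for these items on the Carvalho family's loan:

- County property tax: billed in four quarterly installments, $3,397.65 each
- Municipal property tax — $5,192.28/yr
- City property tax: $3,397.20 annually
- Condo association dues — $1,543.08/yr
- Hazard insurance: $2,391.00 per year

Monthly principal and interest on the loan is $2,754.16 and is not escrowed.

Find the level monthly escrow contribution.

County property tax — $3,397.65 × 4 = $13,590.60 annually
Municipal property tax — $5,192.28 annually
City property tax — $3,397.20 annually
Condo association dues — $1,543.08 annually
Hazard insurance — $2,391.00 annually
Annual escrow total = $13,590.60 + $5,192.28 + $3,397.20 + $1,543.08 + $2,391.00 = $26,114.16
Monthly escrow = $26,114.16 ÷ 12 = $2,176.18

$2,176.18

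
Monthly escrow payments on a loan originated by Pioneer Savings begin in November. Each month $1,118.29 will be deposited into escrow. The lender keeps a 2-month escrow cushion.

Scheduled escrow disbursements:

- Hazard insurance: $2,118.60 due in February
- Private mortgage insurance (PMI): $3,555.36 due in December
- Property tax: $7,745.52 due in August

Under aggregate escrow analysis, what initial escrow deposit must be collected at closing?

$4,473.16

Cushion = 2 × $1,118.29 = $2,236.58
Trial balance (start $0, +$1,118.29 each month, − disbursements):
  Nov: +$1,118.29 → $1,118.29
  Dec: +$1,118.29 − $3,555.36 → -$1,318.78
  Jan: +$1,118.29 → -$200.49
  Feb: +$1,118.29 − $2,118.60 → -$1,200.80
  Mar: +$1,118.29 → -$82.51
  Apr: +$1,118.29 → $1,035.78
  May: +$1,118.29 → $2,154.07
  Jun: +$1,118.29 → $3,272.36
  Jul: +$1,118.29 → $4,390.65
  Aug: +$1,118.29 − $7,745.52 → -$2,236.58
  Sep: +$1,118.29 → -$1,118.29
  Oct: +$1,118.29 → $0.00
Lowest trial balance = -$2,236.58 (Aug)
Initial deposit = cushion − low point = $2,236.58 − (-$2,236.58) = $4,473.16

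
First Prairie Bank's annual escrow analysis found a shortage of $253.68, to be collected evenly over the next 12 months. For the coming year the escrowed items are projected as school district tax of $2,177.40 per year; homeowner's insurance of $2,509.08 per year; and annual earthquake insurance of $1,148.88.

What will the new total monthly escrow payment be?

School district tax — $2,177.40/yr
Homeowner's insurance — $2,509.08/yr
Earthquake insurance — $1,148.88/yr
Total annual escrow = $2,177.40 + $2,509.08 + $1,148.88 = $5,835.36
Base monthly escrow = $5,835.36 ÷ 12 = $486.28
Shortage per month = $253.68 / 12 = $21.14
New monthly escrow = $486.28 + $21.14 = $507.42

$507.42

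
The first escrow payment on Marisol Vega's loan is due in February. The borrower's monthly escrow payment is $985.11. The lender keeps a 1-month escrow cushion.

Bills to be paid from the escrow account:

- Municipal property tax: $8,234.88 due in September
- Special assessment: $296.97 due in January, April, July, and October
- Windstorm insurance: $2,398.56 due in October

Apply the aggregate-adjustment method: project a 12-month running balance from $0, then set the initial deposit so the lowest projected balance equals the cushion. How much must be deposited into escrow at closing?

Cushion = 1 × $985.11 = $985.11
Trial balance (start $0, +$985.11 each month, − disbursements):
  Feb: +$985.11 → $985.11
  Mar: +$985.11 → $1,970.22
  Apr: +$985.11 − $296.97 → $2,658.36
  May: +$985.11 → $3,643.47
  Jun: +$985.11 → $4,628.58
  Jul: +$985.11 − $296.97 → $5,316.72
  Aug: +$985.11 → $6,301.83
  Sep: +$985.11 − $8,234.88 → -$947.94
  Oct: +$985.11 − $2,695.53 → -$2,658.36
  Nov: +$985.11 → -$1,673.25
  Dec: +$985.11 → -$688.14
  Jan: +$985.11 − $296.97 → $0.00
Lowest trial balance = -$2,658.36 (Oct)
Initial deposit = cushion − low point = $985.11 − (-$2,658.36) = $3,643.47

$3,643.47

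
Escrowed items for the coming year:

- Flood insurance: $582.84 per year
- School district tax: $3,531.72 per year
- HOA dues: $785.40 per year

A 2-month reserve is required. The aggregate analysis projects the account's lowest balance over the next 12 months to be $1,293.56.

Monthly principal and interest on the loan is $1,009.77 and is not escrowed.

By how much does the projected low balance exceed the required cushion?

Flood insurance = $582.84/yr
School district tax = $3,531.72/yr
HOA dues = $785.40/yr
Total annual escrow = $4,899.96
Per month = $4,899.96 / 12 = $408.33
Cushion = 2 × $408.33 = $816.66
Surplus = $1,293.56 − $816.66 = $476.90

$476.90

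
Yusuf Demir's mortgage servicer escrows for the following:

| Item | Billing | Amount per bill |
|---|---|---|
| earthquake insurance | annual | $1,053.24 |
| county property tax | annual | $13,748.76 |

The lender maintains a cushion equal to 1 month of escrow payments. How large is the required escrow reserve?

$1,233.50

Earthquake insurance — $1,053.24 per year
County property tax — $13,748.76 per year
Annual escrow total = $14,802.00
Per month = $14,802.00 ÷ 12 = $1,233.50
Cushion = 1 × $1,233.50 = $1,233.50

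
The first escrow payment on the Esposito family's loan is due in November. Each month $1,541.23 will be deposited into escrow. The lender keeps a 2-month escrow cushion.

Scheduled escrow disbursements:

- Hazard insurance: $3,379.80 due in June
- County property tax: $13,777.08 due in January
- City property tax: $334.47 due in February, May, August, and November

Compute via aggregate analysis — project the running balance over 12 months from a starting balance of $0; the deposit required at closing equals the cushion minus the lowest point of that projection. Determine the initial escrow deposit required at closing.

$12,570.32

Cushion = 2 × $1,541.23 = $3,082.46
Trial balance (start $0, +$1,541.23 each month, − disbursements):
  Nov: +$1,541.23 − $334.47 → $1,206.76
  Dec: +$1,541.23 → $2,747.99
  Jan: +$1,541.23 − $13,777.08 → -$9,487.86
  Feb: +$1,541.23 − $334.47 → -$8,281.10
  Mar: +$1,541.23 → -$6,739.87
  Apr: +$1,541.23 → -$5,198.64
  May: +$1,541.23 − $334.47 → -$3,991.88
  Jun: +$1,541.23 − $3,379.80 → -$5,830.45
  Jul: +$1,541.23 → -$4,289.22
  Aug: +$1,541.23 − $334.47 → -$3,082.46
  Sep: +$1,541.23 → -$1,541.23
  Oct: +$1,541.23 → $0.00
Lowest trial balance = -$9,487.86 (Jan)
Initial deposit = cushion − low point = $3,082.46 − (-$9,487.86) = $12,570.32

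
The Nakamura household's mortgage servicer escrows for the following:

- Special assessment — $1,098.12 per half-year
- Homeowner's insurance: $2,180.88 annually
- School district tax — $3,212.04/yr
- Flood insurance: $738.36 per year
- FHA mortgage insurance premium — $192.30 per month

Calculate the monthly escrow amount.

$886.26

Special assessment: $1,098.12 × 2 = $2,196.24 annually
Homeowner's insurance: $2,180.88 annually
School district tax: $3,212.04 annually
Flood insurance: $738.36 annually
FHA mortgage insurance premium: $192.30 × 12 = $2,307.60 annually
Total annual escrow = $2,196.24 + $2,180.88 + $3,212.04 + $738.36 + $2,307.60 = $10,635.12
Base monthly escrow = $10,635.12 ÷ 12 = $886.26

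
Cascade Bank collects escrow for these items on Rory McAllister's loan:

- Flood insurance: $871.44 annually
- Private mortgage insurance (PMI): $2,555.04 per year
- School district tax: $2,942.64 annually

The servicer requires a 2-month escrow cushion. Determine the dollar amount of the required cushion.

Flood insurance — $871.44
Private mortgage insurance (PMI) — $2,555.04
School district tax — $2,942.64
Annual escrow total = $871.44 + $2,555.04 + $2,942.64 = $6,369.12
Base monthly escrow = $6,369.12 / 12 = $530.76
Reserve = 2 × $530.76 = $1,061.52

$1,061.52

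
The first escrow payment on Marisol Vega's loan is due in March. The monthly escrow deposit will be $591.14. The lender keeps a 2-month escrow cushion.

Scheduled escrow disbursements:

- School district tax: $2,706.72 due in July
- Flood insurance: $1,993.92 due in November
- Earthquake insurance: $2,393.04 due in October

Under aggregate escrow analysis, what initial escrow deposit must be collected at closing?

$2,955.70

Cushion = 2 × $591.14 = $1,182.28
Trial balance (start $0, +$591.14 each month, − disbursements):
  Mar: +$591.14 → $591.14
  Apr: +$591.14 → $1,182.28
  May: +$591.14 → $1,773.42
  Jun: +$591.14 → $2,364.56
  Jul: +$591.14 − $2,706.72 → $248.98
  Aug: +$591.14 → $840.12
  Sep: +$591.14 → $1,431.26
  Oct: +$591.14 − $2,393.04 → -$370.64
  Nov: +$591.14 − $1,993.92 → -$1,773.42
  Dec: +$591.14 → -$1,182.28
  Jan: +$591.14 → -$591.14
  Feb: +$591.14 → $0.00
Lowest trial balance = -$1,773.42 (Nov)
Initial deposit = cushion − low point = $1,182.28 − (-$1,773.42) = $2,955.70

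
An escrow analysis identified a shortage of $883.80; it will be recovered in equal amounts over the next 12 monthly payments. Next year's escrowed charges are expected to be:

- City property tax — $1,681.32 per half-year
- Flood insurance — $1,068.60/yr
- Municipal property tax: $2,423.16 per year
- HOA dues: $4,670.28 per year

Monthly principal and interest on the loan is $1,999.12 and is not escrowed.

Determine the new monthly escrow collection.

City property tax — $1,681.32 × 2 = $3,362.64/yr
Flood insurance — $1,068.60/yr
Municipal property tax — $2,423.16/yr
HOA dues — $4,670.28/yr
Total annual escrow = $11,524.68
Base monthly escrow = $11,524.68 ÷ 12 = $960.39
Shortage spread = $883.80 / 12 = $73.65/mo
Adjusted monthly = $960.39 + $73.65 = $1,034.04

$1,034.04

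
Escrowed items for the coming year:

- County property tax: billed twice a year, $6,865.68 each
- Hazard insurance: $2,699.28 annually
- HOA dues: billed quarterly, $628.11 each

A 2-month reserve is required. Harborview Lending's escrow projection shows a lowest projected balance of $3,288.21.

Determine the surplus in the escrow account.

County property tax: $6,865.68 × 2 = $13,731.36 per year
Hazard insurance: $2,699.28 per year
HOA dues: $628.11 × 4 = $2,512.44 per year
Total annual escrow = $18,943.08
Monthly escrow = $18,943.08 ÷ 12 = $1,578.59
Required reserve = 2 × $1,578.59 = $3,157.18
Excess over cushion: $3,288.21 − $3,157.18 = $131.03

$131.03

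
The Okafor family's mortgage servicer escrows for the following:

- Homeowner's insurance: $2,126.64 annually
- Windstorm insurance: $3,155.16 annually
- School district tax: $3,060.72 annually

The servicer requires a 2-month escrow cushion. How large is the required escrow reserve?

$1,390.42

Homeowner's insurance: $2,126.64 per year
Windstorm insurance: $3,155.16 per year
School district tax: $3,060.72 per year
Total per year = $8,342.52
Monthly = $8,342.52 / 12 = $695.21
Reserve = 2 × $695.21 = $1,390.42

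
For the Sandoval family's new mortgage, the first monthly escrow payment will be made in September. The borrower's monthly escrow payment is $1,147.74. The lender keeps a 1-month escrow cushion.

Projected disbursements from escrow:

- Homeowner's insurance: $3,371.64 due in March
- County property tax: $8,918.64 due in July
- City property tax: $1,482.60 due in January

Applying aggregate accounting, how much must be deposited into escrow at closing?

$2,295.48

Cushion = 1 × $1,147.74 = $1,147.74
Trial balance (start $0, +$1,147.74 each month, − disbursements):
  Sep: +$1,147.74 → $1,147.74
  Oct: +$1,147.74 → $2,295.48
  Nov: +$1,147.74 → $3,443.22
  Dec: +$1,147.74 → $4,590.96
  Jan: +$1,147.74 − $1,482.60 → $4,256.10
  Feb: +$1,147.74 → $5,403.84
  Mar: +$1,147.74 − $3,371.64 → $3,179.94
  Apr: +$1,147.74 → $4,327.68
  May: +$1,147.74 → $5,475.42
  Jun: +$1,147.74 → $6,623.16
  Jul: +$1,147.74 − $8,918.64 → -$1,147.74
  Aug: +$1,147.74 → $0.00
Lowest trial balance = -$1,147.74 (Jul)
Initial deposit = cushion − low point = $1,147.74 − (-$1,147.74) = $2,295.48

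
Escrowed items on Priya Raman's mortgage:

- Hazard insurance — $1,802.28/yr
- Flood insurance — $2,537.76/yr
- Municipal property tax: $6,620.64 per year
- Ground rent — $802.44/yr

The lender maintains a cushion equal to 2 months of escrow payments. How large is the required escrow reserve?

Hazard insurance — $1,802.28
Flood insurance — $2,537.76
Municipal property tax — $6,620.64
Ground rent — $802.44
Annual escrow total = $1,802.28 + $2,537.76 + $6,620.64 + $802.44 = $11,763.12
Base monthly escrow = $11,763.12 ÷ 12 = $980.26
Reserve = 2 × $980.26 = $1,960.52

$1,960.52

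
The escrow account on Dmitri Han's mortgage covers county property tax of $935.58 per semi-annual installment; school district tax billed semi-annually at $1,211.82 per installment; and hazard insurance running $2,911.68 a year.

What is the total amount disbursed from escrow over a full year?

$7,206.48

County property tax = $935.58 × 2 = $1,871.16/yr
School district tax = $1,211.82 × 2 = $2,423.64/yr
Hazard insurance = $2,911.68/yr
Yearly total = $1,871.16 + $2,423.64 + $2,911.68 = $7,206.48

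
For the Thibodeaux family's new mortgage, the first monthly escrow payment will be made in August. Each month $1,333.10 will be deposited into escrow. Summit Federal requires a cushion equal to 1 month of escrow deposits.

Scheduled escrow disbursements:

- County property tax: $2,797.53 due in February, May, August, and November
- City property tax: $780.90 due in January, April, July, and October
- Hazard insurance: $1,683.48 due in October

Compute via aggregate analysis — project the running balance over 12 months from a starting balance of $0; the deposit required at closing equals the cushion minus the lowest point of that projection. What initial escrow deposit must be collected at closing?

Cushion = 1 × $1,333.10 = $1,333.10
Trial balance (start $0, +$1,333.10 each month, − disbursements):
  Aug: +$1,333.10 − $2,797.53 → -$1,464.43
  Sep: +$1,333.10 → -$131.33
  Oct: +$1,333.10 − $2,464.38 → -$1,262.61
  Nov: +$1,333.10 − $2,797.53 → -$2,727.04
  Dec: +$1,333.10 → -$1,393.94
  Jan: +$1,333.10 − $780.90 → -$841.74
  Feb: +$1,333.10 − $2,797.53 → -$2,306.17
  Mar: +$1,333.10 → -$973.07
  Apr: +$1,333.10 − $780.90 → -$420.87
  May: +$1,333.10 − $2,797.53 → -$1,885.30
  Jun: +$1,333.10 → -$552.20
  Jul: +$1,333.10 − $780.90 → $0.00
Lowest trial balance = -$2,727.04 (Nov)
Initial deposit = cushion − low point = $1,333.10 − (-$2,727.04) = $4,060.14

$4,060.14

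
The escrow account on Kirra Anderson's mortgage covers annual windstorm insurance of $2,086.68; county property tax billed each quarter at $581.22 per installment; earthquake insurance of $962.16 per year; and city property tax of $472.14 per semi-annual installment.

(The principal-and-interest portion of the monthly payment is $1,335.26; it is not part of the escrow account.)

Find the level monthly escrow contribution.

Windstorm insurance = $2,086.68/yr
County property tax = $581.22 × 4 = $2,324.88/yr
Earthquake insurance = $962.16/yr
City property tax = $472.14 × 2 = $944.28/yr
Combined annual = $2,086.68 + $2,324.88 + $962.16 + $944.28 = $6,318.00
Monthly = $6,318.00 ÷ 12 = $526.50

$526.50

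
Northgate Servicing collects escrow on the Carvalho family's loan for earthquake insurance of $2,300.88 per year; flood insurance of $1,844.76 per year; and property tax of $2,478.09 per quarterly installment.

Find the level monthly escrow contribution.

$1,171.50

Earthquake insurance — $2,300.88 annually
Flood insurance — $1,844.76 annually
Property tax — $2,478.09 × 4 = $9,912.36 annually
Total annual escrow = $2,300.88 + $1,844.76 + $9,912.36 = $14,058.00
Monthly escrow = $14,058.00 / 12 = $1,171.50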